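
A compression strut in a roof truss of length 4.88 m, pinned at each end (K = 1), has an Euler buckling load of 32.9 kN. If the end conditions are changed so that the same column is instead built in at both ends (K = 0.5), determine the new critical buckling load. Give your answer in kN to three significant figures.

P_cr ≈ 132 kN

P_cr ∝ 1/K², so P_cr,new = P_cr,old × (K_old/K_new)² = 32.9 × (1/0.5)²
= 32.9 × 4.000 = 132 kN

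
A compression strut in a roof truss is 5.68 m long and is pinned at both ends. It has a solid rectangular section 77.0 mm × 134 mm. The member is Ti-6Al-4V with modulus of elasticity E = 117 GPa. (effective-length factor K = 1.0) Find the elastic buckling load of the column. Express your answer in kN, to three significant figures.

Buckling occurs about the weak axis: I_min = h·b³/12 with b = 77.0 mm (the shorter side).
I_min = 134×77.0³/12 = 5.098×10^6 mm⁴
I = 5.098×10^6 mm⁴ = 5.098×10^-6 m⁴
Effective length L_e = K·L = 1 × 5.68 = 5.680 m
P_cr = π²EI / L_e² = π² × 117×10⁹ × 5.098×10^-6 / 5.680² = 1.825×10^5 N

P_cr ≈ 182 kN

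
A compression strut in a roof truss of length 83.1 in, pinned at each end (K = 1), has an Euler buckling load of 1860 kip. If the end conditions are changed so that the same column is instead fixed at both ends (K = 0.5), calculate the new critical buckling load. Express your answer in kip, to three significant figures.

P_cr ≈ 7440 kip

P_cr ∝ 1/K², so P_cr,new = P_cr,old × (K_old/K_new)² = 1860 × (1/0.5)²
= 1860 × 4.000 = 7440 kip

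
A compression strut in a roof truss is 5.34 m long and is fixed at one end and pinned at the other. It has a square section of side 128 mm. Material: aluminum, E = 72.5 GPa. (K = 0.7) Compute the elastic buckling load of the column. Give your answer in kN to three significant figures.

P_cr ≈ 1150 kN

I = a⁴/12 = 128⁴/12 = 2.237×10^7 mm⁴
I = 2.237×10^7 mm⁴ = 2.237×10^-5 m⁴
Effective length L_e = K·L = 0.7 × 5.34 = 3.738 m
P_cr = π²EI / L_e² = π² × 72.5×10⁹ × 2.237×10^-5 / 3.738² = 1.146×10^6 N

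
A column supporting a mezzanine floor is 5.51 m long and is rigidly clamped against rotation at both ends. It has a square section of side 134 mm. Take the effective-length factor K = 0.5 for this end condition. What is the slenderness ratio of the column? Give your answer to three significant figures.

For a square r = a/√12 = 134/√12 = 38.68 mm
L_e = K·L = 0.5 × 5.51 m = 2.755 m = 2755.0 mm
λ = L_e / r_min = 2755.0 / 38.68 = 71.2

λ ≈ 71.2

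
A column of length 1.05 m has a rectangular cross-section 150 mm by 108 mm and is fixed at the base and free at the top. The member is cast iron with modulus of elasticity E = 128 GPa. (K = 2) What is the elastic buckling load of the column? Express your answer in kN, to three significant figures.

Buckling occurs about the weak axis: I_min = h·b³/12 with b = 108 mm (the shorter side).
I_min = 150×108³/12 = 1.575×10^7 mm⁴
I = 1.575×10^7 mm⁴ = 1.575×10^-5 m⁴
Effective length L_e = K·L = 2 × 1.05 = 2.100 m
P_cr = π²EI / L_e² = π² × 128×10⁹ × 1.575×10^-5 / 2.100² = 4.511×10^6 N

P_cr ≈ 4510 kN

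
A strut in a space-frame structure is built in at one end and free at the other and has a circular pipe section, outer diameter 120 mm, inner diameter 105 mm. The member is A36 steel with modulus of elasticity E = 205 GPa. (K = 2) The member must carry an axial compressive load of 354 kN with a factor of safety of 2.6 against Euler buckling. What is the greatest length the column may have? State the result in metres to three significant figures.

d_o = 120 mm, d_i = 105 mm
I = π(d_o⁴ − d_i⁴)/64 = π(120⁴ − 105.0⁴)/64 = 4.212×10^6 mm⁴
I = 4.212×10^-6 m⁴
Required critical load P_cr = n·P = 2.6 × 354 = 920.4 kN = 9.204×10^5 N
From P_cr = π²EI/(K·L)²:  L = (1/K)·√(π²EI/P_cr) = (1/2)·√(π²×2.05×10^11×4.212×10^-6/9.204×10^5)
L = 1.52 m

L_max ≈ 1.52 m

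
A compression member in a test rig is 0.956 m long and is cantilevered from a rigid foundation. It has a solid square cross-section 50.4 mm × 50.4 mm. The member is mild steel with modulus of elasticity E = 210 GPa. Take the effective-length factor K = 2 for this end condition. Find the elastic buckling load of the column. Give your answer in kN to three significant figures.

I = a⁴/12 = 50.4⁴/12 = 5.377×10^5 mm⁴
I = 5.377×10^5 mm⁴ = 5.377×10^-7 m⁴
Effective length L_e = K·L = 2 × 0.956 = 1.912 m
P_cr = π²EI / L_e² = π² × 210×10⁹ × 5.377×10^-7 / 1.912² = 3.048×10^5 N

P_cr ≈ 305 kN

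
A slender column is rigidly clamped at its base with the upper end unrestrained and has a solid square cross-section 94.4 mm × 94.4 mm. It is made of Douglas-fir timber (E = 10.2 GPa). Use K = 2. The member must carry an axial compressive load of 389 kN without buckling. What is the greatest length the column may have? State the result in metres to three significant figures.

I = a⁴/12 = 94.4⁴/12 = 6.618×10^6 mm⁴
I = 6.618×10^-6 m⁴
At the buckling limit P_cr = P = 3.890×10^5 N
From P_cr = π²EI/(K·L)²:  L = (1/K)·√(π²EI/P_cr) = (1/2)·√(π²×1.02×10^10×6.618×10^-6/3.890×10^5)
L = 0.654 m

L_max ≈ 0.654 m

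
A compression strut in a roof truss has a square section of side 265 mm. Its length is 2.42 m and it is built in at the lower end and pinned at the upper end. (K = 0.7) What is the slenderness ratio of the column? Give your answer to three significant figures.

λ ≈ 22.1

For a square r = a/√12 = 265/√12 = 76.50 mm
L_e = K·L = 0.7 × 2.42 m = 1.694 m = 1694.0 mm
λ = L_e / r_min = 1694.0 / 76.50 = 22.1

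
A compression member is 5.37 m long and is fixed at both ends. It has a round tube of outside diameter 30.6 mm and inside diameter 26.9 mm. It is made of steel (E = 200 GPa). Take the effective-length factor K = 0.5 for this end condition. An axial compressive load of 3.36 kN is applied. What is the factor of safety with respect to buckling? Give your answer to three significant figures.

n ≈ 1.41

d_o = 30.6 mm, d_i = 26.9 mm
I = π(d_o⁴ − d_i⁴)/64 = π(30.6⁴ − 26.90⁴)/64 = 1.734×10^4 mm⁴
I = 1.734×10^4 mm⁴ = 1.734×10^-8 m⁴
Effective length L_e = K·L = 0.5 × 5.37 = 2.685 m
P_cr = π²EI / L_e² = π² × 200×10⁹ × 1.734×10^-8 / 2.685² = 4.747×10^3 N
Factor of safety n = P_cr / P = 4.7466 / 3.36 = 1.41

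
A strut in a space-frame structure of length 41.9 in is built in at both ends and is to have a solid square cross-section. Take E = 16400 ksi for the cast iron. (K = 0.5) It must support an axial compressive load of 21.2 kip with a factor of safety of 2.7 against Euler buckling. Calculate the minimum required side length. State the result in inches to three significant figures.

a ≈ 1.17 in

Required P_cr = n·P = 2.7 × 21.2 = 57.24 kip
L_e = K·L = 0.5 × 41.9 = 20.95 in
Required I = P_cr·L_e²/(π²E) = 5.724×10^4 × 20.95² / (π² × 1.64×10^7) = 0.1552 in⁴
Solid square: I = a⁴/12  ⇒  a = (12I)^(1/4) = (12×0.1552)^(1/4) = 1.17 in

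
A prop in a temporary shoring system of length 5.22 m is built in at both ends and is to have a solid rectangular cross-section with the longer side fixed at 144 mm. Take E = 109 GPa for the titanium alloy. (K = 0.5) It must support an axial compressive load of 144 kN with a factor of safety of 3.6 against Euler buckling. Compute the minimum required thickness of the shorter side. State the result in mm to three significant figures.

Required P_cr = n·P = 3.6 × 144 = 518.4 kN
L_e = K·L = 0.5 × 5.22 = 2.610 m
Required I = P_cr·L_e²/(π²E) = 5.184×10^5 × 2.610² / (π² × 1.09×10^11) = 3.283×10^-6 m⁴
I_req = 3.283×10^6 mm⁴
Rectangle, weak axis: I_min = h·b³/12 with h = 144 mm fixed  ⇒  b = (12I/h)^(1/3) = 64.9 mm

b ≈ 64.9 mm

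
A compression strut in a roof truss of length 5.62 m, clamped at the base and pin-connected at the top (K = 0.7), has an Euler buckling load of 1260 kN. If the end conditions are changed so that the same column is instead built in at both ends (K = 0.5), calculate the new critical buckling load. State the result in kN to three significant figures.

P_cr ∝ 1/K², so P_cr,new = P_cr,old × (K_old/K_new)² = 1260 × (0.7/0.5)²
= 1260 × 1.960 = 2470 kN

P_cr ≈ 2470 kN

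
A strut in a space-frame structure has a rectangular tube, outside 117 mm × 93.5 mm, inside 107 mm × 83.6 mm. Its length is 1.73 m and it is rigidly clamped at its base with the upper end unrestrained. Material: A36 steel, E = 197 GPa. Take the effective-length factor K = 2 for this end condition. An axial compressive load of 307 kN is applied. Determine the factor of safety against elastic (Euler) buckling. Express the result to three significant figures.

n ≈ 1.46

Weak-axis I_min = (h_o·b_o³ − h_i·b_i³)/12 with b_o = 93.5, b_i = 83.60 mm (shorter outer/inner sides).
I_min = (117×93.5³ − 107.0×83.60³)/12 = 2.760×10^6 mm⁴
I = 2.760×10^6 mm⁴ = 2.760×10^-6 m⁴
Effective length L_e = K·L = 2 × 1.73 = 3.460 m
P_cr = π²EI / L_e² = π² × 197×10⁹ × 2.760×10^-6 / 3.460² = 4.482×10^5 N
Factor of safety n = P_cr / P = 448.23 / 307 = 1.46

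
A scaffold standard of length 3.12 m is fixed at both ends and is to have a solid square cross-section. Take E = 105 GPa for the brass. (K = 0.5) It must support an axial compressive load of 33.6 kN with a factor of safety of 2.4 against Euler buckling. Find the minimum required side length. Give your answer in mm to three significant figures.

a ≈ 38.8 mm

Required P_cr = n·P = 2.4 × 33.6 = 80.64 kN
L_e = K·L = 0.5 × 3.12 = 1.560 m
Required I = P_cr·L_e²/(π²E) = 8.064×10^4 × 1.560² / (π² × 1.05×10^11) = 1.894×10^-7 m⁴
I_req = 1.894×10^5 mm⁴
Solid square: I = a⁴/12  ⇒  a = (12I)^(1/4) = (12×1.894×10^5)^(1/4) = 38.8 mm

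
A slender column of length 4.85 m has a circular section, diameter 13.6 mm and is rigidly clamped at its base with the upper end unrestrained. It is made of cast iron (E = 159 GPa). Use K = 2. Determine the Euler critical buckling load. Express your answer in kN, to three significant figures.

I = πd⁴/64 = π×13.6⁴/64 = 1.679×10^3 mm⁴
I = 1.679×10^3 mm⁴ = 1.679×10^-9 m⁴
Effective length L_e = K·L = 2 × 4.85 = 9.700 m
P_cr = π²EI / L_e² = π² × 159×10⁹ × 1.679×10^-9 / 9.700² = 28.01 N

P_cr ≈ 0.0280 kN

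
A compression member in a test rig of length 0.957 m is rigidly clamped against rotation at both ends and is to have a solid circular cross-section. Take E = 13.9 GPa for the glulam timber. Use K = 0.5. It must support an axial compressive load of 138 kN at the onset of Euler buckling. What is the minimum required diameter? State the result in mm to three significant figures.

d ≈ 46.5 mm

L_e = K·L = 0.5 × 0.957 = 0.4785 m
Required I = P_cr·L_e²/(π²E) = 1.380×10^5 × 0.4785² / (π² × 1.39×10^10) = 2.303×10^-7 m⁴
I_req = 2.303×10^5 mm⁴
Solid circle: I = πd⁴/64  ⇒  d = (64I/π)^(1/4) = (64×2.303×10^5/π)^(1/4) = 46.5 mm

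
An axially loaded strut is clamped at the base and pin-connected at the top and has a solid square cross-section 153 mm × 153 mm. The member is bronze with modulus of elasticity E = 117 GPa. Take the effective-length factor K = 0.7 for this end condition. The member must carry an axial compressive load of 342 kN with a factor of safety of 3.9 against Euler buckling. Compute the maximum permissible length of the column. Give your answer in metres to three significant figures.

I = a⁴/12 = 153⁴/12 = 4.567×10^7 mm⁴
I = 4.567×10^-5 m⁴
Required critical load P_cr = n·P = 3.9 × 342 = 1334 kN = 1.334×10^6 N
From P_cr = π²EI/(K·L)²:  L = (1/K)·√(π²EI/P_cr) = (1/0.7)·√(π²×1.17×10^11×4.567×10^-5/1.334×10^6)
L = 8.98 m

L_max ≈ 8.98 m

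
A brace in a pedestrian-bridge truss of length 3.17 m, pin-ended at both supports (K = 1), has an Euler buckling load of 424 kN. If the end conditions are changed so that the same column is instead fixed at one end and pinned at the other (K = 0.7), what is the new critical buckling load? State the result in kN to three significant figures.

P_cr ∝ 1/K², so P_cr,new = P_cr,old × (K_old/K_new)² = 424 × (1/0.7)²
= 424 × 2.041 = 865 kN

P_cr ≈ 865 kN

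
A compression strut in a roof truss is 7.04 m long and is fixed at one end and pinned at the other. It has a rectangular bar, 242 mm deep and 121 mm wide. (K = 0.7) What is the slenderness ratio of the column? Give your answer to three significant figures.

Buckling occurs about the weak axis: I_min = h·b³/12 with b = 121 mm (the shorter side).
I_min = 242×121³/12 = 3.573×10^7 mm⁴
A = 2.928×10^4 mm²;  r_min = √(I/A) = √(3.573×10^7/2.928×10^4) = 34.93 mm
L_e = K·L = 0.7 × 7.04 m = 4.928 m = 4928.0 mm
λ = L_e / r_min = 4928.0 / 34.93 = 141

λ ≈ 141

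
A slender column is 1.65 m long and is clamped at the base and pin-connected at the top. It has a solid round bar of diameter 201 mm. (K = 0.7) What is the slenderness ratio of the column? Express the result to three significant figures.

For a solid circle r = d/4 = 201/4 = 50.25 mm
L_e = K·L = 0.7 × 1.65 m = 1.155 m = 1155.0 mm
λ = L_e / r_min = 1155.0 / 50.25 = 23.0

λ ≈ 23.0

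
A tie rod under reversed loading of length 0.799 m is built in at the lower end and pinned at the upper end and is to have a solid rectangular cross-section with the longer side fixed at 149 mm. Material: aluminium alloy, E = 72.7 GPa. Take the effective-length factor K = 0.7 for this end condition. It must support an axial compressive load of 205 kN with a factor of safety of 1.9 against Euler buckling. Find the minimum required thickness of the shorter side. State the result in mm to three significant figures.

Required P_cr = n·P = 1.9 × 205 = 389.5 kN
L_e = K·L = 0.7 × 0.799 = 0.5593 m
Required I = P_cr·L_e²/(π²E) = 3.895×10^5 × 0.5593² / (π² × 7.27×10^10) = 1.698×10^-7 m⁴
I_req = 1.698×10^5 mm⁴
Rectangle, weak axis: I_min = h·b³/12 with h = 149 mm fixed  ⇒  b = (12I/h)^(1/3) = 23.9 mm

b ≈ 23.9 mm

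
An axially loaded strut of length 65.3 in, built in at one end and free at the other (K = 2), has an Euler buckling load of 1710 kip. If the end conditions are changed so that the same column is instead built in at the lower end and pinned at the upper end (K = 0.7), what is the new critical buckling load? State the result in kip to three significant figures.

P_cr ≈ 14000 kip

P_cr ∝ 1/K², so P_cr,new = P_cr,old × (K_old/K_new)² = 1710 × (2/0.7)²
= 1710 × 8.163 = 14000 kip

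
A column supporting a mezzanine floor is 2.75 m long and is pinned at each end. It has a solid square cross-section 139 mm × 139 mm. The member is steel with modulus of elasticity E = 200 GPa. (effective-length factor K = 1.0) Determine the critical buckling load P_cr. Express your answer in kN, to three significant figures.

P_cr ≈ 8120 kN

I = a⁴/12 = 139⁴/12 = 3.111×10^7 mm⁴
I = 3.111×10^7 mm⁴ = 3.111×10^-5 m⁴
Effective length L_e = K·L = 1 × 2.75 = 2.750 m
P_cr = π²EI / L_e² = π² × 200×10⁹ × 3.111×10^-5 / 2.750² = 8.120×10^6 N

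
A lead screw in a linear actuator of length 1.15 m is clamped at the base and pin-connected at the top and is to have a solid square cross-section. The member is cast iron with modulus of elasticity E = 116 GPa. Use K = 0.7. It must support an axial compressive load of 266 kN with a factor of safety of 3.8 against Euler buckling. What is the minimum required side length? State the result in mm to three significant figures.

Required P_cr = n·P = 3.8 × 266 = 1011 kN
L_e = K·L = 0.7 × 1.15 = 0.8050 m
Required I = P_cr·L_e²/(π²E) = 1.011×10^6 × 0.8050² / (π² × 1.16×10^11) = 5.721×10^-7 m⁴
I_req = 5.721×10^5 mm⁴
Solid square: I = a⁴/12  ⇒  a = (12I)^(1/4) = (12×5.721×10^5)^(1/4) = 51.2 mm

a ≈ 51.2 mm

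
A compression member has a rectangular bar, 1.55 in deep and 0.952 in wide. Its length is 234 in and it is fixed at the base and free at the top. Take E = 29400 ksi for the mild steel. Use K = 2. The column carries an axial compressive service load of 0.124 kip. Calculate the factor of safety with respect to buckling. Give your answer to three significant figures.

Buckling occurs about the weak axis: I_min = h·b³/12 with b = 0.952 in (the shorter side).
I_min = 1.55×0.952³/12 = 0.1114 in⁴
Effective length L_e = K·L = 2 × 234 = 468.0 in
P_cr = π²EI / L_e² = π² × 29400×10³ × 0.1114 / 468.0² = 147.6 lb
Factor of safety n = P_cr / P = 0.14764 / 0.124 = 1.19

n ≈ 1.19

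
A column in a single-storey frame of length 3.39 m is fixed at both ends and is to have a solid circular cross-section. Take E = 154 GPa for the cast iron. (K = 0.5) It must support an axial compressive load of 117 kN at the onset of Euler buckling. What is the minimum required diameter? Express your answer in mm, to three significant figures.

L_e = K·L = 0.5 × 3.39 = 1.695 m
Required I = P_cr·L_e²/(π²E) = 1.170×10^5 × 1.695² / (π² × 1.54×10^11) = 2.212×10^-7 m⁴
I_req = 2.212×10^5 mm⁴
Solid circle: I = πd⁴/64  ⇒  d = (64I/π)^(1/4) = (64×2.212×10^5/π)^(1/4) = 46.1 mm

d ≈ 46.1 mm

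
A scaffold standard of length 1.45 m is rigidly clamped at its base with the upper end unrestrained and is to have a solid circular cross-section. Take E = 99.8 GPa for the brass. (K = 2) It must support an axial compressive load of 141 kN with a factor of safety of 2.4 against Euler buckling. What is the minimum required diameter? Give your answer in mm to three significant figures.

Required P_cr = n·P = 2.4 × 141 = 338.4 kN
L_e = K·L = 2 × 1.45 = 2.900 m
Required I = P_cr·L_e²/(π²E) = 3.384×10^5 × 2.900² / (π² × 9.98×10^10) = 2.889×10^-6 m⁴
I_req = 2.889×10^6 mm⁴
Solid circle: I = πd⁴/64  ⇒  d = (64I/π)^(1/4) = (64×2.889×10^6/π)^(1/4) = 87.6 mm

d ≈ 87.6 mm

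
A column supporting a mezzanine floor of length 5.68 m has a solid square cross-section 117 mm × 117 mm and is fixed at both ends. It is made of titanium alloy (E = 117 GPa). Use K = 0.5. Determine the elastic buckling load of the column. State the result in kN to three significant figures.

P_cr ≈ 2240 kN

I = a⁴/12 = 117⁴/12 = 1.562×10^7 mm⁴
I = 1.562×10^7 mm⁴ = 1.562×10^-5 m⁴
Effective length L_e = K·L = 0.5 × 5.68 = 2.840 m
P_cr = π²EI / L_e² = π² × 117×10⁹ × 1.562×10^-5 / 2.840² = 2.236×10^6 N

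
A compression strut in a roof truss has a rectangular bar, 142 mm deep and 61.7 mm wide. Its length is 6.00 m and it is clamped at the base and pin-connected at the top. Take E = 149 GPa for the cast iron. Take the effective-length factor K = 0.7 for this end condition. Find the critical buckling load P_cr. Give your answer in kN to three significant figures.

Buckling occurs about the weak axis: I_min = h·b³/12 with b = 61.7 mm (the shorter side).
I_min = 142×61.7³/12 = 2.779×10^6 mm⁴
I = 2.779×10^6 mm⁴ = 2.779×10^-6 m⁴
Effective length L_e = K·L = 0.7 × 6.00 = 4.200 m
P_cr = π²EI / L_e² = π² × 149×10⁹ × 2.779×10^-6 / 4.200² = 2.317×10^5 N

P_cr ≈ 232 kN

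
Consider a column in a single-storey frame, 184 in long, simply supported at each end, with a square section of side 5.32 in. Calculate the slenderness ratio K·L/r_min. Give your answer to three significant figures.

λ ≈ 120

I = a⁴/12 = 5.32⁴/12 = 66.75 in⁴
A = 28.30 in²;  r_min = √(I/A) = √(66.75/28.30) = 1.536 in
L_e = K·L = 1 × 184 = 184.0 in
λ = L_e / r_min = 184.00 / 1.536 = 120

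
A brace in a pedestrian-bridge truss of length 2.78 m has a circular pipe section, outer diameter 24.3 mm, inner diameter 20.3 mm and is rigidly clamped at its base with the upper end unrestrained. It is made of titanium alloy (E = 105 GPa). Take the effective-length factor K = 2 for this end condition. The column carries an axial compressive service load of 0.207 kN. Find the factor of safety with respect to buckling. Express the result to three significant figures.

n ≈ 1.42

d_o = 24.3 mm, d_i = 20.3 mm
I = π(d_o⁴ − d_i⁴)/64 = π(24.3⁴ − 20.30⁴)/64 = 8.780×10^3 mm⁴
I = 8.780×10^3 mm⁴ = 8.780×10^-9 m⁴
Effective length L_e = K·L = 2 × 2.78 = 5.560 m
P_cr = π²EI / L_e² = π² × 105×10⁹ × 8.780×10^-9 / 5.560² = 294.3 N
Factor of safety n = P_cr / P = 0.29432 / 0.207 = 1.42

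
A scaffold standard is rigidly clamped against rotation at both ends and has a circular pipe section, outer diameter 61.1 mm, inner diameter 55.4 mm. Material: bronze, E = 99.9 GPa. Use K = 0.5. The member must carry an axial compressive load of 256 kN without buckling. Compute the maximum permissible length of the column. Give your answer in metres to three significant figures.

L_max ≈ 1.85 m

d_o = 61.1 mm, d_i = 55.4 mm
I = π(d_o⁴ − d_i⁴)/64 = π(61.1⁴ − 55.40⁴)/64 = 2.217×10^5 mm⁴
I = 2.217×10^-7 m⁴
At the buckling limit P_cr = P = 2.560×10^5 N
From P_cr = π²EI/(K·L)²:  L = (1/K)·√(π²EI/P_cr) = (1/0.5)·√(π²×9.99×10^10×2.217×10^-7/2.560×10^5)
L = 1.85 m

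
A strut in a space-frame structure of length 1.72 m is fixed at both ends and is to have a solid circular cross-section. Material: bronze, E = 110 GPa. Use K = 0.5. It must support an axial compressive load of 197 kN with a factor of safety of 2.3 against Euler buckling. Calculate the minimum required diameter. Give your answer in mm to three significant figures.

Required P_cr = n·P = 2.3 × 197 = 453.1 kN
L_e = K·L = 0.5 × 1.72 = 0.8600 m
Required I = P_cr·L_e²/(π²E) = 4.531×10^5 × 0.8600² / (π² × 1.10×10^11) = 3.087×10^-7 m⁴
I_req = 3.087×10^5 mm⁴
Solid circle: I = πd⁴/64  ⇒  d = (64I/π)^(1/4) = (64×3.087×10^5/π)^(1/4) = 50.1 mm

d ≈ 50.1 mm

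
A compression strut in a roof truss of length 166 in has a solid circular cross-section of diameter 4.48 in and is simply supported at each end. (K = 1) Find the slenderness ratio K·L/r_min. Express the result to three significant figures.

For a solid circle r = d/4 = 4.48/4 = 1.120 in
L_e = K·L = 1 × 166 = 166.0 in
λ = L_e / r_min = 166.00 / 1.120 = 148

λ ≈ 148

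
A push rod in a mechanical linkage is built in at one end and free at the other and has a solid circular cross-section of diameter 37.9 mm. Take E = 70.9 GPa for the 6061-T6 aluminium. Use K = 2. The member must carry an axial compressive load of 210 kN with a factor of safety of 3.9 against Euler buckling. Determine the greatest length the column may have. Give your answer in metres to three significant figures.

L_max ≈ 0.147 m

I = πd⁴/64 = π×37.9⁴/64 = 1.013×10^5 mm⁴
I = 1.013×10^-7 m⁴
Required critical load P_cr = n·P = 3.9 × 210 = 819.0 kN = 8.190×10^5 N
From P_cr = π²EI/(K·L)²:  L = (1/K)·√(π²EI/P_cr) = (1/2)·√(π²×7.09×10^10×1.013×10^-7/8.190×10^5)
L = 0.147 m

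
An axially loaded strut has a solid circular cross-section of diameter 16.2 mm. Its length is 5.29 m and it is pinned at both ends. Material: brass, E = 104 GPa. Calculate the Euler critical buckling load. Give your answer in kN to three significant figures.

P_cr ≈ 0.124 kN

I = πd⁴/64 = π×16.2⁴/64 = 3.381×10^3 mm⁴
I = 3.381×10^3 mm⁴ = 3.381×10^-9 m⁴
Effective length L_e = K·L = 1 × 5.29 = 5.290 m
P_cr = π²EI / L_e² = π² × 104×10⁹ × 3.381×10^-9 / 5.290² = 124.0 N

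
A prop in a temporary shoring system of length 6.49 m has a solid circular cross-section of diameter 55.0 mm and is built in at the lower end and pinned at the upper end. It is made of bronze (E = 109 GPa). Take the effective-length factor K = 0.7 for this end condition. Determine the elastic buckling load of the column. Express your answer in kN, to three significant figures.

P_cr ≈ 23.4 kN

I = πd⁴/64 = π×55.0⁴/64 = 4.492×10^5 mm⁴
I = 4.492×10^5 mm⁴ = 4.492×10^-7 m⁴
Effective length L_e = K·L = 0.7 × 6.49 = 4.543 m
P_cr = π²EI / L_e² = π² × 109×10⁹ × 4.492×10^-7 / 4.543² = 2.341×10^4 N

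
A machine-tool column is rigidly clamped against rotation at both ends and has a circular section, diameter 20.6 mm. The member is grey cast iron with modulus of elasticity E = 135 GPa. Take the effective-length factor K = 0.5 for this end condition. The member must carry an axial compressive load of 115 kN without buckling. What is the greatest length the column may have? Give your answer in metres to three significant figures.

I = πd⁴/64 = π×20.6⁴/64 = 8.840×10^3 mm⁴
I = 8.840×10^-9 m⁴
At the buckling limit P_cr = P = 1.150×10^5 N
From P_cr = π²EI/(K·L)²:  L = (1/K)·√(π²EI/P_cr) = (1/0.5)·√(π²×1.35×10^11×8.840×10^-9/1.150×10^5)
L = 0.640 m

L_max ≈ 0.640 m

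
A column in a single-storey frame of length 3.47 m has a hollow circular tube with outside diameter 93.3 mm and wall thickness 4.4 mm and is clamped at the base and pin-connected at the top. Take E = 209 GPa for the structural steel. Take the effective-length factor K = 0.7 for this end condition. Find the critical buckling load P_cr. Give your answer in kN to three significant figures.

Inner diameter d_i = 93.3 − 2×4.4 = 84.50 mm
I = π(d_o⁴ − d_i⁴)/64 = π(93.3⁴ − 84.50⁴)/64 = 1.217×10^6 mm⁴
I = 1.217×10^6 mm⁴ = 1.217×10^-6 m⁴
Effective length L_e = K·L = 0.7 × 3.47 = 2.429 m
P_cr = π²EI / L_e² = π² × 209×10⁹ × 1.217×10^-6 / 2.429² = 4.255×10^5 N

P_cr ≈ 425 kN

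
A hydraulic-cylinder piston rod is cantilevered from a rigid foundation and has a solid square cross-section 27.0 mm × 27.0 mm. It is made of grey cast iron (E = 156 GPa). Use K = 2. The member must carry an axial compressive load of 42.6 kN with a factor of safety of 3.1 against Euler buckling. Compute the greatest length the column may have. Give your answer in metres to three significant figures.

I = a⁴/12 = 27.0⁴/12 = 4.429×10^4 mm⁴
I = 4.429×10^-8 m⁴
Required critical load P_cr = n·P = 3.1 × 42.6 = 132.1 kN = 1.321×10^5 N
From P_cr = π²EI/(K·L)²:  L = (1/K)·√(π²EI/P_cr) = (1/2)·√(π²×1.56×10^11×4.429×10^-8/1.321×10^5)
L = 0.359 m

L_max ≈ 0.359 m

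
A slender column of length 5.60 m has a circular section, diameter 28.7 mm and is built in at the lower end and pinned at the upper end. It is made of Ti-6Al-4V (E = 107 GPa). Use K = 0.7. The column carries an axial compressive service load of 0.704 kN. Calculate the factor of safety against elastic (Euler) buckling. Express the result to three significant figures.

I = πd⁴/64 = π×28.7⁴/64 = 3.330×10^4 mm⁴
I = 3.330×10^4 mm⁴ = 3.330×10^-8 m⁴
Effective length L_e = K·L = 0.7 × 5.60 = 3.920 m
P_cr = π²EI / L_e² = π² × 107×10⁹ × 3.330×10^-8 / 3.920² = 2.289×10^3 N
Factor of safety n = P_cr / P = 2.2888 / 0.704 = 3.25

n ≈ 3.25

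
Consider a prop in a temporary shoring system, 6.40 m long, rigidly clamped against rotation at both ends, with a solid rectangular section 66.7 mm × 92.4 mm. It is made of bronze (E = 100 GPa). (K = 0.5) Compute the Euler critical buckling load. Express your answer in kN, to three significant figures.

P_cr ≈ 220 kN

Buckling occurs about the weak axis: I_min = h·b³/12 with b = 66.7 mm (the shorter side).
I_min = 92.4×66.7³/12 = 2.285×10^6 mm⁴
I = 2.285×10^6 mm⁴ = 2.285×10^-6 m⁴
Effective length L_e = K·L = 0.5 × 6.40 = 3.200 m
P_cr = π²EI / L_e² = π² × 100×10⁹ × 2.285×10^-6 / 3.200² = 2.202×10^5 N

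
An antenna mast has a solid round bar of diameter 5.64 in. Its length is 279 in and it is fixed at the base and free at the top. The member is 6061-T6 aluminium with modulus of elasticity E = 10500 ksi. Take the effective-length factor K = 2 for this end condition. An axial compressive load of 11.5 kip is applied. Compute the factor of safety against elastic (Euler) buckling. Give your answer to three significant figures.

I = πd⁴/64 = π×5.64⁴/64 = 49.67 in⁴
Effective length L_e = K·L = 2 × 279 = 558.0 in
P_cr = π²EI / L_e² = π² × 10500×10³ × 49.67 / 558.0² = 1.653×10^4 lb
Factor of safety n = P_cr / P = 16.531 / 11.5 = 1.44

n ≈ 1.44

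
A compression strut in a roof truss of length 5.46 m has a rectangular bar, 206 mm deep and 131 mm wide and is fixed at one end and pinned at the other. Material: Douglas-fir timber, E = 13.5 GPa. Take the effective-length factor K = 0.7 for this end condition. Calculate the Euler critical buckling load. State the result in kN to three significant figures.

Buckling occurs about the weak axis: I_min = h·b³/12 with b = 131 mm (the shorter side).
I_min = 206×131³/12 = 3.859×10^7 mm⁴
I = 3.859×10^7 mm⁴ = 3.859×10^-5 m⁴
Effective length L_e = K·L = 0.7 × 5.46 = 3.822 m
P_cr = π²EI / L_e² = π² × 13.5×10⁹ × 3.859×10^-5 / 3.822² = 3.520×10^5 N

P_cr ≈ 352 kN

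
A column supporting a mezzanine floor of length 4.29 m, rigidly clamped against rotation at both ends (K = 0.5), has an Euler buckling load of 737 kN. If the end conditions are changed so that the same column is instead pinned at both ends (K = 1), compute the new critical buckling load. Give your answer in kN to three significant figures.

P_cr ≈ 184 kN

P_cr ∝ 1/K², so P_cr,new = P_cr,old × (K_old/K_new)² = 737 × (0.5/1)²
= 737 × 0.2500 = 184 kN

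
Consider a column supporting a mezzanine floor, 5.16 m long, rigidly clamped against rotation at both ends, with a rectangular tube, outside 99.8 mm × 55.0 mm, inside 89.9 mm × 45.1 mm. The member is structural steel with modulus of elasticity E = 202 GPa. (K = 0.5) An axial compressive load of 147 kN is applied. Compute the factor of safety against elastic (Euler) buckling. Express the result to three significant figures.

n ≈ 1.42

Weak-axis I_min = (h_o·b_o³ − h_i·b_i³)/12 with b_o = 55.0, b_i = 45.10 mm (shorter outer/inner sides).
I_min = (99.8×55.0³ − 89.90×45.10³)/12 = 6.964×10^5 mm⁴
I = 6.964×10^5 mm⁴ = 6.964×10^-7 m⁴
Effective length L_e = K·L = 0.5 × 5.16 = 2.580 m
P_cr = π²EI / L_e² = π² × 202×10⁹ × 6.964×10^-7 / 2.580² = 2.086×10^5 N
Factor of safety n = P_cr / P = 208.59 / 147 = 1.42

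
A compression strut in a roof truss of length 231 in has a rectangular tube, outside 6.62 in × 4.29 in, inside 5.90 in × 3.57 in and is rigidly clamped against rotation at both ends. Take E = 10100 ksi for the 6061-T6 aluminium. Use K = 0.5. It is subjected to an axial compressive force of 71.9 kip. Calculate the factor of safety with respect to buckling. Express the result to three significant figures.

n ≈ 2.20

Weak-axis I_min = (h_o·b_o³ − h_i·b_i³)/12 with b_o = 4.29, b_i = 3.570 in (shorter outer/inner sides).
I_min = (6.62×4.29³ − 5.900×3.570³)/12 = 21.19 in⁴
Effective length L_e = K·L = 0.5 × 231 = 115.5 in
P_cr = π²EI / L_e² = π² × 10100×10³ × 21.19 / 115.5² = 1.583×10^5 lb
Factor of safety n = P_cr / P = 158.31 / 71.9 = 2.20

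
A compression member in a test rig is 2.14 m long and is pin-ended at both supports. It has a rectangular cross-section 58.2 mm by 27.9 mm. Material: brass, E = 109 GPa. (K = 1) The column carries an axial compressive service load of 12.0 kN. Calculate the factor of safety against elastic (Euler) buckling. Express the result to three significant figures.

n ≈ 2.06

Buckling occurs about the weak axis: I_min = h·b³/12 with b = 27.9 mm (the shorter side).
I_min = 58.2×27.9³/12 = 1.053×10^5 mm⁴
I = 1.053×10^5 mm⁴ = 1.053×10^-7 m⁴
Effective length L_e = K·L = 1 × 2.14 = 2.140 m
P_cr = π²EI / L_e² = π² × 109×10⁹ × 1.053×10^-7 / 2.140² = 2.474×10^4 N
Factor of safety n = P_cr / P = 24.743 / 12.0 = 2.06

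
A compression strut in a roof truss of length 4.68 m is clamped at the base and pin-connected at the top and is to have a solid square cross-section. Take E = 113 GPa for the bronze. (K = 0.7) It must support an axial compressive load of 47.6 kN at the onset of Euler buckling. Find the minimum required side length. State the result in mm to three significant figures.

a ≈ 48.4 mm

L_e = K·L = 0.7 × 4.68 = 3.276 m
Required I = P_cr·L_e²/(π²E) = 4.760×10^4 × 3.276² / (π² × 1.13×10^11) = 4.581×10^-7 m⁴
I_req = 4.581×10^5 mm⁴
Solid square: I = a⁴/12  ⇒  a = (12I)^(1/4) = (12×4.581×10^5)^(1/4) = 48.4 mm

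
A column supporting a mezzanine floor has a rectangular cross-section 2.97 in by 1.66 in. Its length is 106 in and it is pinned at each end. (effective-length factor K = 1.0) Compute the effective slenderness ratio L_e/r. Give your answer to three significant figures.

λ ≈ 221

For a rectangle r_min = b/√12 = 1.66/√12 = 0.4792 in
L_e = K·L = 1 × 106 = 106.0 in
λ = L_e / r_min = 106.00 / 0.4792 = 221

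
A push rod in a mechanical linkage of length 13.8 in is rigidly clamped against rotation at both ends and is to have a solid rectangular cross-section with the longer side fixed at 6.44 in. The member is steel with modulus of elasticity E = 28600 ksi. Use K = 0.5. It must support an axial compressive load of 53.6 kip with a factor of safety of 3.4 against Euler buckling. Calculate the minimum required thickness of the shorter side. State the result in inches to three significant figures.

Required P_cr = n·P = 3.4 × 53.6 = 182.2 kip
L_e = K·L = 0.5 × 13.8 = 6.900 in
Required I = P_cr·L_e²/(π²E) = 1.822×10^5 × 6.900² / (π² × 2.86×10^7) = 3.074×10^-2 in⁴
Rectangle, weak axis: I_min = h·b³/12 with h = 6.44 in fixed  ⇒  b = (12I/h)^(1/3) = 0.385 in

b ≈ 0.385 in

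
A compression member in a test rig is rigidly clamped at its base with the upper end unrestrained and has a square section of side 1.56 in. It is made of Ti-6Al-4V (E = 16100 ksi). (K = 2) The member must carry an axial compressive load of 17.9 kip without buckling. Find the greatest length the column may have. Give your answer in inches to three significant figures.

I = a⁴/12 = 1.56⁴/12 = 0.4935 in⁴
At the buckling limit P_cr = P = 1.790×10^4 lb
From P_cr = π²EI/(K·L)²:  L = (1/K)·√(π²EI/P_cr) = (1/2)·√(π²×1.61×10^7×0.4935/1.790×10^4)
L = 33.1 in

L_max ≈ 33.1 in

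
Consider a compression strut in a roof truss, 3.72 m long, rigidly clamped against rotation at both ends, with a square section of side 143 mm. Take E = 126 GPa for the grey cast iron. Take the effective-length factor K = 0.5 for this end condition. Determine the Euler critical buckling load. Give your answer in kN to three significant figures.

I = a⁴/12 = 143⁴/12 = 3.485×10^7 mm⁴
I = 3.485×10^7 mm⁴ = 3.485×10^-5 m⁴
Effective length L_e = K·L = 0.5 × 3.72 = 1.860 m
P_cr = π²EI / L_e² = π² × 126×10⁹ × 3.485×10^-5 / 1.860² = 1.253×10^7 N

P_cr ≈ 12500 kN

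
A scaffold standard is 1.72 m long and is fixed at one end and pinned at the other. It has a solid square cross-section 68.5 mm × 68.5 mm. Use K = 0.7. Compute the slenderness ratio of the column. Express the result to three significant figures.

For a square r = a/√12 = 68.5/√12 = 19.77 mm
L_e = K·L = 0.7 × 1.72 m = 1.204 m = 1204.0 mm
λ = L_e / r_min = 1204.0 / 19.77 = 60.9

λ ≈ 60.9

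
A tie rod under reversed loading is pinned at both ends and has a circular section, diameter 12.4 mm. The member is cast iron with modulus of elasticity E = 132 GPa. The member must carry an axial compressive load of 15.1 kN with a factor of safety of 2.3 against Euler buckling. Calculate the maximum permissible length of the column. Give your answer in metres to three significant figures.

L_max ≈ 0.209 m

I = πd⁴/64 = π×12.4⁴/64 = 1.161×10^3 mm⁴
I = 1.161×10^-9 m⁴
Required critical load P_cr = n·P = 2.3 × 15.1 = 34.73 kN = 3.473×10^4 N
From P_cr = π²EI/(K·L)²:  L = (1/K)·√(π²EI/P_cr) = (1/1)·√(π²×1.32×10^11×1.161×10^-9/3.473×10^4)
L = 0.209 m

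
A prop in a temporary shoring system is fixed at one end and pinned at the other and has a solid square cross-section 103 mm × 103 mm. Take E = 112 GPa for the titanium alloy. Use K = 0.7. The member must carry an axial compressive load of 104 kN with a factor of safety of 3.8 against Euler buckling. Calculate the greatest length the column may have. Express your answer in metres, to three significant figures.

L_max ≈ 7.32 m

I = a⁴/12 = 103⁴/12 = 9.379×10^6 mm⁴
I = 9.379×10^-6 m⁴
Required critical load P_cr = n·P = 3.8 × 104 = 395.2 kN = 3.952×10^5 N
From P_cr = π²EI/(K·L)²:  L = (1/K)·√(π²EI/P_cr) = (1/0.7)·√(π²×1.12×10^11×9.379×10^-6/3.952×10^5)
L = 7.32 m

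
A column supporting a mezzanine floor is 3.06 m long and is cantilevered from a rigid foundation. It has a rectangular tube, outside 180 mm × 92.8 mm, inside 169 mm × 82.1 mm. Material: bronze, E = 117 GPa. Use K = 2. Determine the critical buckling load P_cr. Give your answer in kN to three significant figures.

Weak-axis I_min = (h_o·b_o³ − h_i·b_i³)/12 with b_o = 92.8, b_i = 82.10 mm (shorter outer/inner sides).
I_min = (180×92.8³ − 169.0×82.10³)/12 = 4.194×10^6 mm⁴
I = 4.194×10^6 mm⁴ = 4.194×10^-6 m⁴
Effective length L_e = K·L = 2 × 3.06 = 6.120 m
P_cr = π²EI / L_e² = π² × 117×10⁹ × 4.194×10^-6 / 6.120² = 1.293×10^5 N

P_cr ≈ 129 kN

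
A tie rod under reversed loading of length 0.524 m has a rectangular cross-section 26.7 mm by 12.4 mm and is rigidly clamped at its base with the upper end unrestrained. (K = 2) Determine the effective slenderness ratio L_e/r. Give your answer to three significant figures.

λ ≈ 293

For a rectangle r_min = b/√12 = 12.4/√12 = 3.580 mm
L_e = K·L = 2 × 0.524 m = 1.048 m = 1048.0 mm
λ = L_e / r_min = 1048.0 / 3.580 = 293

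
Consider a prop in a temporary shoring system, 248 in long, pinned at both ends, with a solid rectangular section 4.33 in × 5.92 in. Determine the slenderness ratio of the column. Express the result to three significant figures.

Buckling occurs about the weak axis: I_min = h·b³/12 with b = 4.33 in (the shorter side).
I_min = 5.92×4.33³/12 = 40.05 in⁴
A = 25.63 in²;  r_min = √(I/A) = √(40.05/25.63) = 1.250 in
L_e = K·L = 1 × 248 = 248.0 in
λ = L_e / r_min = 248.00 / 1.250 = 198

λ ≈ 198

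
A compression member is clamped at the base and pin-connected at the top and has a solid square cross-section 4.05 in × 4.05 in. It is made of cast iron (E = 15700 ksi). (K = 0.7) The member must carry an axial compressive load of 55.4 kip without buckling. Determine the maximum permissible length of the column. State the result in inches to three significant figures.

I = a⁴/12 = 4.05⁴/12 = 22.42 in⁴
At the buckling limit P_cr = P = 5.540×10^4 lb
From P_cr = π²EI/(K·L)²:  L = (1/K)·√(π²EI/P_cr) = (1/0.7)·√(π²×1.57×10^7×22.42/5.540×10^4)
L = 358 in

L_max ≈ 358 in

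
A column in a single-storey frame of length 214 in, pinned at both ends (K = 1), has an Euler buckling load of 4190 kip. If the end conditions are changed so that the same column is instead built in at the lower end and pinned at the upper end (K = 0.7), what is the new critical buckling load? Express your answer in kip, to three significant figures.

P_cr ∝ 1/K², so P_cr,new = P_cr,old × (K_old/K_new)² = 4190 × (1/0.7)²
= 4190 × 2.041 = 8550 kip

P_cr ≈ 8550 kip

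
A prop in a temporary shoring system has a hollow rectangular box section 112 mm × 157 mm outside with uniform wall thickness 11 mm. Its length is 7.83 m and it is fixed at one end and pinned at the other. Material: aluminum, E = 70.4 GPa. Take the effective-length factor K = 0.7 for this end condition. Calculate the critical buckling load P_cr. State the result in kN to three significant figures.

Inner dimensions: h_i = 157 − 2×11 = 135.0 mm, b_i = 112 − 2×11 = 90.00 mm
Weak-axis I_min = (h_o·b_o³ − h_i·b_i³)/12 with b_o = 112, b_i = 90.00 mm (shorter outer/inner sides).
I_min = (157×112³ − 135.0×90.00³)/12 = 1.018×10^7 mm⁴
I = 1.018×10^7 mm⁴ = 1.018×10^-5 m⁴
Effective length L_e = K·L = 0.7 × 7.83 = 5.481 m
P_cr = π²EI / L_e² = π² × 70.4×10⁹ × 1.018×10^-5 / 5.481² = 2.354×10^5 N

P_cr ≈ 235 kN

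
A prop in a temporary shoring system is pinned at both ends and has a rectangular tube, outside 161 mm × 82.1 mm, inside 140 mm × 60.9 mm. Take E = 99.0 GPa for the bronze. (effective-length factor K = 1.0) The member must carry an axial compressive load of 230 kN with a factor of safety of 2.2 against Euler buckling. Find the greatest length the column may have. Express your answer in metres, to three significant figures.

L_max ≈ 3.04 m

Weak-axis I_min = (h_o·b_o³ − h_i·b_i³)/12 with b_o = 82.1, b_i = 60.90 mm (shorter outer/inner sides).
I_min = (161×82.1³ − 140.0×60.90³)/12 = 4.790×10^6 mm⁴
I = 4.790×10^-6 m⁴
Required critical load P_cr = n·P = 2.2 × 230 = 506.0 kN = 5.060×10^5 N
From P_cr = π²EI/(K·L)²:  L = (1/K)·√(π²EI/P_cr) = (1/1)·√(π²×9.90×10^10×4.790×10^-6/5.060×10^5)
L = 3.04 m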